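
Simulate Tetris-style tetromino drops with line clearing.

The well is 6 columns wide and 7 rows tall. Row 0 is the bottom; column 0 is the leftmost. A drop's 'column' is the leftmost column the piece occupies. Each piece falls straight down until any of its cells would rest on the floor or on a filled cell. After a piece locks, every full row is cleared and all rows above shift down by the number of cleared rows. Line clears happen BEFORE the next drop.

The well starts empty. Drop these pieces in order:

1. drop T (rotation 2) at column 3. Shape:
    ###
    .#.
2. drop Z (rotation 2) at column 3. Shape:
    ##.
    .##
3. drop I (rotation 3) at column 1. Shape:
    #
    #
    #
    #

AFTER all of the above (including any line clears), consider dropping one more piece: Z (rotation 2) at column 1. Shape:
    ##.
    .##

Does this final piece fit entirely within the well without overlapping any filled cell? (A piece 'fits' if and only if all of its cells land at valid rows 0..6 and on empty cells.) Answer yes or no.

Drop 1: T rot2 at col 3 lands with bottom-row=0; cleared 0 line(s) (total 0); column heights now [0 0 0 2 2 2], max=2
Drop 2: Z rot2 at col 3 lands with bottom-row=2; cleared 0 line(s) (total 0); column heights now [0 0 0 4 4 3], max=4
Drop 3: I rot3 at col 1 lands with bottom-row=0; cleared 0 line(s) (total 0); column heights now [0 4 0 4 4 3], max=4
Test piece Z rot2 at col 1 (width 3): heights before test = [0 4 0 4 4 3]; fits = True

Answer: yes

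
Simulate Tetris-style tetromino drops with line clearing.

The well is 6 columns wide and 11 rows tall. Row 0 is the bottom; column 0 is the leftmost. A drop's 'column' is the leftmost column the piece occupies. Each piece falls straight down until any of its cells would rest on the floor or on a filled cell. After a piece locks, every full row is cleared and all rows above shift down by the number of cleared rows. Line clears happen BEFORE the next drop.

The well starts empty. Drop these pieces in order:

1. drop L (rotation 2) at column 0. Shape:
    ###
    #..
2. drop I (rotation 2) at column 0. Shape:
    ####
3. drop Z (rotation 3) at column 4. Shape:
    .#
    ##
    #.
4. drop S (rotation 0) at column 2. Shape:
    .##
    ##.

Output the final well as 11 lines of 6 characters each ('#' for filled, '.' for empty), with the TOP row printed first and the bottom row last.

Answer: ......
......
......
......
......
......
...##.
..##..
####.#
###.##
#...#.

Derivation:
Drop 1: L rot2 at col 0 lands with bottom-row=0; cleared 0 line(s) (total 0); column heights now [2 2 2 0 0 0], max=2
Drop 2: I rot2 at col 0 lands with bottom-row=2; cleared 0 line(s) (total 0); column heights now [3 3 3 3 0 0], max=3
Drop 3: Z rot3 at col 4 lands with bottom-row=0; cleared 0 line(s) (total 0); column heights now [3 3 3 3 2 3], max=3
Drop 4: S rot0 at col 2 lands with bottom-row=3; cleared 0 line(s) (total 0); column heights now [3 3 4 5 5 3], max=5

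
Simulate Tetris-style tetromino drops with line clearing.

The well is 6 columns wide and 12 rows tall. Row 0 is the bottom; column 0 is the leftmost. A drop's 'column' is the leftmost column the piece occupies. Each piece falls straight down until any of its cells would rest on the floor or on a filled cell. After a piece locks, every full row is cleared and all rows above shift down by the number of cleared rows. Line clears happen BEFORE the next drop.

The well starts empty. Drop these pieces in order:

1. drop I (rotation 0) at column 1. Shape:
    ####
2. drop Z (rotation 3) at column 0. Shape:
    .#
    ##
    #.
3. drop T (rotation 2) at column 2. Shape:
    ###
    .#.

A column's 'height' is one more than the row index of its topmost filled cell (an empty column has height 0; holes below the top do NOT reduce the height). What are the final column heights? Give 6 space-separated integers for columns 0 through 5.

Drop 1: I rot0 at col 1 lands with bottom-row=0; cleared 0 line(s) (total 0); column heights now [0 1 1 1 1 0], max=1
Drop 2: Z rot3 at col 0 lands with bottom-row=0; cleared 0 line(s) (total 0); column heights now [2 3 1 1 1 0], max=3
Drop 3: T rot2 at col 2 lands with bottom-row=1; cleared 0 line(s) (total 0); column heights now [2 3 3 3 3 0], max=3

Answer: 2 3 3 3 3 0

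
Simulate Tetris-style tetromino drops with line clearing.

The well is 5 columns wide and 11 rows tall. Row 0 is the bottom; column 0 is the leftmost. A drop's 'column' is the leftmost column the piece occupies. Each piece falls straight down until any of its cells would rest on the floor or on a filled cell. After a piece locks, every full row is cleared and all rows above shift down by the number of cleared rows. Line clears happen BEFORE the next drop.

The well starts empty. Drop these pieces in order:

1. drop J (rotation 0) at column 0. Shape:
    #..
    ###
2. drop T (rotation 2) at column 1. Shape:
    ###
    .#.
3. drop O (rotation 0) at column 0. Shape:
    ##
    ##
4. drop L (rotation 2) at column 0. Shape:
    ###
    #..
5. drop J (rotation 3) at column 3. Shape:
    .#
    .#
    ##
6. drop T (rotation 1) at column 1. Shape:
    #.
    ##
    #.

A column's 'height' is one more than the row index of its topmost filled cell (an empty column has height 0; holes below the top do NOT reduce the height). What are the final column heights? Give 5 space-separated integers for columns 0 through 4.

Drop 1: J rot0 at col 0 lands with bottom-row=0; cleared 0 line(s) (total 0); column heights now [2 1 1 0 0], max=2
Drop 2: T rot2 at col 1 lands with bottom-row=1; cleared 0 line(s) (total 0); column heights now [2 3 3 3 0], max=3
Drop 3: O rot0 at col 0 lands with bottom-row=3; cleared 0 line(s) (total 0); column heights now [5 5 3 3 0], max=5
Drop 4: L rot2 at col 0 lands with bottom-row=5; cleared 0 line(s) (total 0); column heights now [7 7 7 3 0], max=7
Drop 5: J rot3 at col 3 lands with bottom-row=3; cleared 0 line(s) (total 0); column heights now [7 7 7 4 6], max=7
Drop 6: T rot1 at col 1 lands with bottom-row=7; cleared 0 line(s) (total 0); column heights now [7 10 9 4 6], max=10

Answer: 7 10 9 4 6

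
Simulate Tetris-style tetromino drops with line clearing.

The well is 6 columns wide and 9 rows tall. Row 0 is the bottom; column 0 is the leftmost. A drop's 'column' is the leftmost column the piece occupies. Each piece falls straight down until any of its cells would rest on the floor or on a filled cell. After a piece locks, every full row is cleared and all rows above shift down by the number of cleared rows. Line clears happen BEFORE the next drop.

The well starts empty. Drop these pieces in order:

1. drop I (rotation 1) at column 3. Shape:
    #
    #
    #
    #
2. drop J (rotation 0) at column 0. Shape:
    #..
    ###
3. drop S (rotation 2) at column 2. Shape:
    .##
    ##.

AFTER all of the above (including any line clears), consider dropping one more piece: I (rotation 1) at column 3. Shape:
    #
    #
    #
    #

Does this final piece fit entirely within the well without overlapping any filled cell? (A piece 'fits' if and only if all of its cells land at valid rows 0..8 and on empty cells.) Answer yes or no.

Answer: no

Derivation:
Drop 1: I rot1 at col 3 lands with bottom-row=0; cleared 0 line(s) (total 0); column heights now [0 0 0 4 0 0], max=4
Drop 2: J rot0 at col 0 lands with bottom-row=0; cleared 0 line(s) (total 0); column heights now [2 1 1 4 0 0], max=4
Drop 3: S rot2 at col 2 lands with bottom-row=4; cleared 0 line(s) (total 0); column heights now [2 1 5 6 6 0], max=6
Test piece I rot1 at col 3 (width 1): heights before test = [2 1 5 6 6 0]; fits = False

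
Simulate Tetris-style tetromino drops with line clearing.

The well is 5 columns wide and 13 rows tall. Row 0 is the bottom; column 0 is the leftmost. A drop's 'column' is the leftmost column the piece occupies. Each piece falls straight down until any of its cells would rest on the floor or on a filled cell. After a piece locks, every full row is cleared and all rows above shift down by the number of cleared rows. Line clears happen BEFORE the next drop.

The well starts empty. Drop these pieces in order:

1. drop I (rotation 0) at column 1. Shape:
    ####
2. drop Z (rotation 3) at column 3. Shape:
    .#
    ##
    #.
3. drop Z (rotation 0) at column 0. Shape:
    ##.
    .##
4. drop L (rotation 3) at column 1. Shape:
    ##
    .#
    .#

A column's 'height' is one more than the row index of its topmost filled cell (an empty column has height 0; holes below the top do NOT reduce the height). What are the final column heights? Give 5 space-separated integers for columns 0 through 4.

Answer: 0 4 4 2 3

Derivation:
Drop 1: I rot0 at col 1 lands with bottom-row=0; cleared 0 line(s) (total 0); column heights now [0 1 1 1 1], max=1
Drop 2: Z rot3 at col 3 lands with bottom-row=1; cleared 0 line(s) (total 0); column heights now [0 1 1 3 4], max=4
Drop 3: Z rot0 at col 0 lands with bottom-row=1; cleared 0 line(s) (total 0); column heights now [3 3 2 3 4], max=4
Drop 4: L rot3 at col 1 lands with bottom-row=2; cleared 1 line(s) (total 1); column heights now [0 4 4 2 3], max=4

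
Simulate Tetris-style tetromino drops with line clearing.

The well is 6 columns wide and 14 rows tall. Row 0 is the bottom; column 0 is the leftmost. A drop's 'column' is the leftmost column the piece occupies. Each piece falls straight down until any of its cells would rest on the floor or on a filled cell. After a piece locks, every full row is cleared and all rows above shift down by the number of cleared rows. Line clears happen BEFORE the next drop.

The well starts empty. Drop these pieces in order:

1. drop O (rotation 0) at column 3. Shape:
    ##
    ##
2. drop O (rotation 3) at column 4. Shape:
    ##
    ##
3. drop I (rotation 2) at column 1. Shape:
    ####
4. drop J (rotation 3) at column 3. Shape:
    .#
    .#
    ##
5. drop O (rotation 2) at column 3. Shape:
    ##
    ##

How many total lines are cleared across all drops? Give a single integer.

Answer: 0

Derivation:
Drop 1: O rot0 at col 3 lands with bottom-row=0; cleared 0 line(s) (total 0); column heights now [0 0 0 2 2 0], max=2
Drop 2: O rot3 at col 4 lands with bottom-row=2; cleared 0 line(s) (total 0); column heights now [0 0 0 2 4 4], max=4
Drop 3: I rot2 at col 1 lands with bottom-row=4; cleared 0 line(s) (total 0); column heights now [0 5 5 5 5 4], max=5
Drop 4: J rot3 at col 3 lands with bottom-row=5; cleared 0 line(s) (total 0); column heights now [0 5 5 6 8 4], max=8
Drop 5: O rot2 at col 3 lands with bottom-row=8; cleared 0 line(s) (total 0); column heights now [0 5 5 10 10 4], max=10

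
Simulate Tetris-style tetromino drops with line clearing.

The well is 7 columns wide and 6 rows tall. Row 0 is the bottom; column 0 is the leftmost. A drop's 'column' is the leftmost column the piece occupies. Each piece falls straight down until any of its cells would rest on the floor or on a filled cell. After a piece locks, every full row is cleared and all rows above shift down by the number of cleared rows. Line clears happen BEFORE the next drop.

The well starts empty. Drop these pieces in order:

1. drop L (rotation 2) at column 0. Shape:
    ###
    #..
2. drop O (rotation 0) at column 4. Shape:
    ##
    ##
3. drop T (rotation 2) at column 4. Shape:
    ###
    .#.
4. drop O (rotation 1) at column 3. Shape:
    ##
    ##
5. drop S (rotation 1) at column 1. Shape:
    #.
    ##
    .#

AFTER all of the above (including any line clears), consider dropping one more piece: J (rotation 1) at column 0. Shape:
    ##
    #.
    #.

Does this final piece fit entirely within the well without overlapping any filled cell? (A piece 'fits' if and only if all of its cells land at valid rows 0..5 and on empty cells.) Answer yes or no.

Drop 1: L rot2 at col 0 lands with bottom-row=0; cleared 0 line(s) (total 0); column heights now [2 2 2 0 0 0 0], max=2
Drop 2: O rot0 at col 4 lands with bottom-row=0; cleared 0 line(s) (total 0); column heights now [2 2 2 0 2 2 0], max=2
Drop 3: T rot2 at col 4 lands with bottom-row=2; cleared 0 line(s) (total 0); column heights now [2 2 2 0 4 4 4], max=4
Drop 4: O rot1 at col 3 lands with bottom-row=4; cleared 0 line(s) (total 0); column heights now [2 2 2 6 6 4 4], max=6
Drop 5: S rot1 at col 1 lands with bottom-row=2; cleared 0 line(s) (total 0); column heights now [2 5 4 6 6 4 4], max=6
Test piece J rot1 at col 0 (width 2): heights before test = [2 5 4 6 6 4 4]; fits = True

Answer: yes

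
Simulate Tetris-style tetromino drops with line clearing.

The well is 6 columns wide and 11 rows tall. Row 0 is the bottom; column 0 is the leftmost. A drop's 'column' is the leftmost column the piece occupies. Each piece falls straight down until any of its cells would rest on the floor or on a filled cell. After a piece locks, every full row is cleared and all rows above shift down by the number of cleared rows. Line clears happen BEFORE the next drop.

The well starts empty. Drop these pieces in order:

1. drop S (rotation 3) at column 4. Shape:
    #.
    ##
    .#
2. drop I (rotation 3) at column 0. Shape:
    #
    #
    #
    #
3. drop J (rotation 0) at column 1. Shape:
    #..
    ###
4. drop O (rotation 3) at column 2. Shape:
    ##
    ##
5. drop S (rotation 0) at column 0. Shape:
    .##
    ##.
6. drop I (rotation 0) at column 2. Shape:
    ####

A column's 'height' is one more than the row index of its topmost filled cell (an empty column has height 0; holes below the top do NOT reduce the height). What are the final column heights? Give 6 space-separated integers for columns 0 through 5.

Drop 1: S rot3 at col 4 lands with bottom-row=0; cleared 0 line(s) (total 0); column heights now [0 0 0 0 3 2], max=3
Drop 2: I rot3 at col 0 lands with bottom-row=0; cleared 0 line(s) (total 0); column heights now [4 0 0 0 3 2], max=4
Drop 3: J rot0 at col 1 lands with bottom-row=0; cleared 0 line(s) (total 0); column heights now [4 2 1 1 3 2], max=4
Drop 4: O rot3 at col 2 lands with bottom-row=1; cleared 1 line(s) (total 1); column heights now [3 1 2 2 2 1], max=3
Drop 5: S rot0 at col 0 lands with bottom-row=3; cleared 0 line(s) (total 1); column heights now [4 5 5 2 2 1], max=5
Drop 6: I rot0 at col 2 lands with bottom-row=5; cleared 0 line(s) (total 1); column heights now [4 5 6 6 6 6], max=6

Answer: 4 5 6 6 6 6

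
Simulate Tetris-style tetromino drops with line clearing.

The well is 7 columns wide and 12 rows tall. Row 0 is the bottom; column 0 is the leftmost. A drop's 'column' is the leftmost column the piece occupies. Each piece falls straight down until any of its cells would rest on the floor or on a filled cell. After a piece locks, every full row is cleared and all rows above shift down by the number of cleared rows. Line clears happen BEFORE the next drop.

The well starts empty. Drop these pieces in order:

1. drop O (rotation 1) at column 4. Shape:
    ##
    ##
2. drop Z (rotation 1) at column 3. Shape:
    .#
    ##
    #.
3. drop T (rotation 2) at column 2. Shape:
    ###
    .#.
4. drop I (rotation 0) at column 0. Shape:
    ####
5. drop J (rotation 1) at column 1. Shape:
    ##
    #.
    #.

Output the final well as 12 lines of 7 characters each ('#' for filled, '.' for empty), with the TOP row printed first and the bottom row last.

Drop 1: O rot1 at col 4 lands with bottom-row=0; cleared 0 line(s) (total 0); column heights now [0 0 0 0 2 2 0], max=2
Drop 2: Z rot1 at col 3 lands with bottom-row=1; cleared 0 line(s) (total 0); column heights now [0 0 0 3 4 2 0], max=4
Drop 3: T rot2 at col 2 lands with bottom-row=3; cleared 0 line(s) (total 0); column heights now [0 0 5 5 5 2 0], max=5
Drop 4: I rot0 at col 0 lands with bottom-row=5; cleared 0 line(s) (total 0); column heights now [6 6 6 6 5 2 0], max=6
Drop 5: J rot1 at col 1 lands with bottom-row=6; cleared 0 line(s) (total 0); column heights now [6 9 9 6 5 2 0], max=9

Answer: .......
.......
.......
.##....
.#.....
.#.....
####...
..###..
...##..
...##..
...###.
....##.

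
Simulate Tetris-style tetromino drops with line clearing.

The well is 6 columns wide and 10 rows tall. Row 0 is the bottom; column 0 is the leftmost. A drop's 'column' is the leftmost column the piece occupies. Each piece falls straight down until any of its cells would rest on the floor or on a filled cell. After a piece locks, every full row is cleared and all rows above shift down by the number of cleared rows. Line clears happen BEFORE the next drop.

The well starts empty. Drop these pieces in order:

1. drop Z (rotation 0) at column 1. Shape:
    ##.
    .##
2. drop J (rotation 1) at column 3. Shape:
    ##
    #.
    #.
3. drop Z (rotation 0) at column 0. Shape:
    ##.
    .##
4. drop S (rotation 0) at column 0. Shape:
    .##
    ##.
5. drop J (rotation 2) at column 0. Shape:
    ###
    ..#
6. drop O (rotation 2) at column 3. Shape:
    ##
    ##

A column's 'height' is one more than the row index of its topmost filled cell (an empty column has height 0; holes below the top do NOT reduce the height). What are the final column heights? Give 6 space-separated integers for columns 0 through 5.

Drop 1: Z rot0 at col 1 lands with bottom-row=0; cleared 0 line(s) (total 0); column heights now [0 2 2 1 0 0], max=2
Drop 2: J rot1 at col 3 lands with bottom-row=1; cleared 0 line(s) (total 0); column heights now [0 2 2 4 4 0], max=4
Drop 3: Z rot0 at col 0 lands with bottom-row=2; cleared 0 line(s) (total 0); column heights now [4 4 3 4 4 0], max=4
Drop 4: S rot0 at col 0 lands with bottom-row=4; cleared 0 line(s) (total 0); column heights now [5 6 6 4 4 0], max=6
Drop 5: J rot2 at col 0 lands with bottom-row=6; cleared 0 line(s) (total 0); column heights now [8 8 8 4 4 0], max=8
Drop 6: O rot2 at col 3 lands with bottom-row=4; cleared 0 line(s) (total 0); column heights now [8 8 8 6 6 0], max=8

Answer: 8 8 8 6 6 0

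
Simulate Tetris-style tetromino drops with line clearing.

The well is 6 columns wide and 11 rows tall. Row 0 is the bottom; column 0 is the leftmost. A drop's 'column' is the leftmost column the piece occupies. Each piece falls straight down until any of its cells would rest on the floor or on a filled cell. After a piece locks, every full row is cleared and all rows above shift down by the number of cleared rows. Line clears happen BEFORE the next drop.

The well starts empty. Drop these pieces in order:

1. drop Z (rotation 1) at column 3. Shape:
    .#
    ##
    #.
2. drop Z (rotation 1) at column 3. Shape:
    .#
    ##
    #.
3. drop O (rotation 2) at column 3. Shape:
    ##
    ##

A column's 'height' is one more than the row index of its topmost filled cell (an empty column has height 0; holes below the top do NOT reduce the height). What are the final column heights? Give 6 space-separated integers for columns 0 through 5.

Answer: 0 0 0 7 7 0

Derivation:
Drop 1: Z rot1 at col 3 lands with bottom-row=0; cleared 0 line(s) (total 0); column heights now [0 0 0 2 3 0], max=3
Drop 2: Z rot1 at col 3 lands with bottom-row=2; cleared 0 line(s) (total 0); column heights now [0 0 0 4 5 0], max=5
Drop 3: O rot2 at col 3 lands with bottom-row=5; cleared 0 line(s) (total 0); column heights now [0 0 0 7 7 0], max=7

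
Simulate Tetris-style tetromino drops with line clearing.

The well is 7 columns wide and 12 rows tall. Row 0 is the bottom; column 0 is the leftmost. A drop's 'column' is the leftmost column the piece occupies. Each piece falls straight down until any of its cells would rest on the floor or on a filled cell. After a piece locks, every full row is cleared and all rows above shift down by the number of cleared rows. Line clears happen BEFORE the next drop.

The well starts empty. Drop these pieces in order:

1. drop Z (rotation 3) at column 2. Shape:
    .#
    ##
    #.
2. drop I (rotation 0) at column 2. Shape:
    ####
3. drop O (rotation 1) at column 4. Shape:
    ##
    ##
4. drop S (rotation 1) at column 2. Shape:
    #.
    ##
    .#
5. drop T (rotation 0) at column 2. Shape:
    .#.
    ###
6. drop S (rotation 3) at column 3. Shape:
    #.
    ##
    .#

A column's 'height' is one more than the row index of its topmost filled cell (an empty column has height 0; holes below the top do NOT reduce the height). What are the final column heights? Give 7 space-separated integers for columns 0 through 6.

Drop 1: Z rot3 at col 2 lands with bottom-row=0; cleared 0 line(s) (total 0); column heights now [0 0 2 3 0 0 0], max=3
Drop 2: I rot0 at col 2 lands with bottom-row=3; cleared 0 line(s) (total 0); column heights now [0 0 4 4 4 4 0], max=4
Drop 3: O rot1 at col 4 lands with bottom-row=4; cleared 0 line(s) (total 0); column heights now [0 0 4 4 6 6 0], max=6
Drop 4: S rot1 at col 2 lands with bottom-row=4; cleared 0 line(s) (total 0); column heights now [0 0 7 6 6 6 0], max=7
Drop 5: T rot0 at col 2 lands with bottom-row=7; cleared 0 line(s) (total 0); column heights now [0 0 8 9 8 6 0], max=9
Drop 6: S rot3 at col 3 lands with bottom-row=8; cleared 0 line(s) (total 0); column heights now [0 0 8 11 10 6 0], max=11

Answer: 0 0 8 11 10 6 0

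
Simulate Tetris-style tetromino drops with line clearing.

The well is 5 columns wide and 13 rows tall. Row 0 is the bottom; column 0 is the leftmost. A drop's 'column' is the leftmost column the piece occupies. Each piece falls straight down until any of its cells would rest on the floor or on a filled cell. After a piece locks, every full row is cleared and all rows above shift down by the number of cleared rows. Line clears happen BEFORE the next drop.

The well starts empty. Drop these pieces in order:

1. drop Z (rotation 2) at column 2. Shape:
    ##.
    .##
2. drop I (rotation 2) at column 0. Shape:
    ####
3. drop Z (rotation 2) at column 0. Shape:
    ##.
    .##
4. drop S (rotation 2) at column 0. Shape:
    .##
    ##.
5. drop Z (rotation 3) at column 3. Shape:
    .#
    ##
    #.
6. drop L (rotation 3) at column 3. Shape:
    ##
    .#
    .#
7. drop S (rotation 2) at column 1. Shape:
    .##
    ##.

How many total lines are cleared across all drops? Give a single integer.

Answer: 0

Derivation:
Drop 1: Z rot2 at col 2 lands with bottom-row=0; cleared 0 line(s) (total 0); column heights now [0 0 2 2 1], max=2
Drop 2: I rot2 at col 0 lands with bottom-row=2; cleared 0 line(s) (total 0); column heights now [3 3 3 3 1], max=3
Drop 3: Z rot2 at col 0 lands with bottom-row=3; cleared 0 line(s) (total 0); column heights now [5 5 4 3 1], max=5
Drop 4: S rot2 at col 0 lands with bottom-row=5; cleared 0 line(s) (total 0); column heights now [6 7 7 3 1], max=7
Drop 5: Z rot3 at col 3 lands with bottom-row=3; cleared 0 line(s) (total 0); column heights now [6 7 7 5 6], max=7
Drop 6: L rot3 at col 3 lands with bottom-row=6; cleared 0 line(s) (total 0); column heights now [6 7 7 9 9], max=9
Drop 7: S rot2 at col 1 lands with bottom-row=8; cleared 0 line(s) (total 0); column heights now [6 9 10 10 9], max=10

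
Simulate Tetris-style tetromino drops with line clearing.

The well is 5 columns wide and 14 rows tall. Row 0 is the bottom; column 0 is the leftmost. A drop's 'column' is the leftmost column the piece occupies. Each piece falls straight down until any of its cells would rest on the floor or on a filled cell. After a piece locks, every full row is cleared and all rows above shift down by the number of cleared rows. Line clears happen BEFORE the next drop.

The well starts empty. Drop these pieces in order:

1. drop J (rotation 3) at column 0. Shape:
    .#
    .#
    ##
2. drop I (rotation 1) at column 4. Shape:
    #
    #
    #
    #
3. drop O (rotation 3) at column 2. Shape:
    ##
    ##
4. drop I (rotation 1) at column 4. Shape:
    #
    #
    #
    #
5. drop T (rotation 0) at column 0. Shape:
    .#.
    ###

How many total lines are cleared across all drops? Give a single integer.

Answer: 1

Derivation:
Drop 1: J rot3 at col 0 lands with bottom-row=0; cleared 0 line(s) (total 0); column heights now [1 3 0 0 0], max=3
Drop 2: I rot1 at col 4 lands with bottom-row=0; cleared 0 line(s) (total 0); column heights now [1 3 0 0 4], max=4
Drop 3: O rot3 at col 2 lands with bottom-row=0; cleared 1 line(s) (total 1); column heights now [0 2 1 1 3], max=3
Drop 4: I rot1 at col 4 lands with bottom-row=3; cleared 0 line(s) (total 1); column heights now [0 2 1 1 7], max=7
Drop 5: T rot0 at col 0 lands with bottom-row=2; cleared 0 line(s) (total 1); column heights now [3 4 3 1 7], max=7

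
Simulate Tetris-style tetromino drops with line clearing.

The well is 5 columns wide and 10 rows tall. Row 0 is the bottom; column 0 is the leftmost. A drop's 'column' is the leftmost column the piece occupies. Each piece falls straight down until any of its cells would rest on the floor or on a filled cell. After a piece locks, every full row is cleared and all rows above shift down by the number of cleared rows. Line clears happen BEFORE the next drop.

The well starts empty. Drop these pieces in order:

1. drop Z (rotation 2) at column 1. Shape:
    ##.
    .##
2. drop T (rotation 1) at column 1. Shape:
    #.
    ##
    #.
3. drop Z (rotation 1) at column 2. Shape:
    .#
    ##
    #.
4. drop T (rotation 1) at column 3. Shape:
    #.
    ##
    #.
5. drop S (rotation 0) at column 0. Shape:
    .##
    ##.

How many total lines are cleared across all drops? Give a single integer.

Answer: 0

Derivation:
Drop 1: Z rot2 at col 1 lands with bottom-row=0; cleared 0 line(s) (total 0); column heights now [0 2 2 1 0], max=2
Drop 2: T rot1 at col 1 lands with bottom-row=2; cleared 0 line(s) (total 0); column heights now [0 5 4 1 0], max=5
Drop 3: Z rot1 at col 2 lands with bottom-row=4; cleared 0 line(s) (total 0); column heights now [0 5 6 7 0], max=7
Drop 4: T rot1 at col 3 lands with bottom-row=7; cleared 0 line(s) (total 0); column heights now [0 5 6 10 9], max=10
Drop 5: S rot0 at col 0 lands with bottom-row=5; cleared 0 line(s) (total 0); column heights now [6 7 7 10 9], max=10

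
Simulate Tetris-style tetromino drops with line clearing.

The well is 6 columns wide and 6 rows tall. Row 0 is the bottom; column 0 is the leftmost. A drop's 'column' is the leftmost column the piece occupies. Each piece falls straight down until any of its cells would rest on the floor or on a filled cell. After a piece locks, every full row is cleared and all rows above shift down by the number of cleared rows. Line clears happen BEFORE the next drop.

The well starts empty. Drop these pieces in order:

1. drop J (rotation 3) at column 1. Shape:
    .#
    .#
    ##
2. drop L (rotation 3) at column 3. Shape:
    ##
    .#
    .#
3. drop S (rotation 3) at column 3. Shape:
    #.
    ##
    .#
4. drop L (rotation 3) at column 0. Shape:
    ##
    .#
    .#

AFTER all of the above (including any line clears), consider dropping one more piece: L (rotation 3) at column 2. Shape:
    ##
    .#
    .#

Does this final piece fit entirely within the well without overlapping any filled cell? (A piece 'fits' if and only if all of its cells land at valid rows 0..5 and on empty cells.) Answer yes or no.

Answer: no

Derivation:
Drop 1: J rot3 at col 1 lands with bottom-row=0; cleared 0 line(s) (total 0); column heights now [0 1 3 0 0 0], max=3
Drop 2: L rot3 at col 3 lands with bottom-row=0; cleared 0 line(s) (total 0); column heights now [0 1 3 3 3 0], max=3
Drop 3: S rot3 at col 3 lands with bottom-row=3; cleared 0 line(s) (total 0); column heights now [0 1 3 6 5 0], max=6
Drop 4: L rot3 at col 0 lands with bottom-row=1; cleared 0 line(s) (total 0); column heights now [4 4 3 6 5 0], max=6
Test piece L rot3 at col 2 (width 2): heights before test = [4 4 3 6 5 0]; fits = False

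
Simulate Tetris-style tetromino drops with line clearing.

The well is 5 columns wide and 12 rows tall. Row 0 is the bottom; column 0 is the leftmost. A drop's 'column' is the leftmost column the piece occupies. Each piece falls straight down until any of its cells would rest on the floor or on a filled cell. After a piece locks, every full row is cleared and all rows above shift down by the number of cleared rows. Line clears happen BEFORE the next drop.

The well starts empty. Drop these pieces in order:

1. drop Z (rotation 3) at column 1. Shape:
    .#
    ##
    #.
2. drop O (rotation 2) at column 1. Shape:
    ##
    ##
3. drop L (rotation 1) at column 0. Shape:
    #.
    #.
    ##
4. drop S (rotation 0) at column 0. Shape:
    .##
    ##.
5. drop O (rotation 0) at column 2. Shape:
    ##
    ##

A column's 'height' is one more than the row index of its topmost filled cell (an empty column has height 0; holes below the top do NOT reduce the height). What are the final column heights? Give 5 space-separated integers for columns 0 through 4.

Drop 1: Z rot3 at col 1 lands with bottom-row=0; cleared 0 line(s) (total 0); column heights now [0 2 3 0 0], max=3
Drop 2: O rot2 at col 1 lands with bottom-row=3; cleared 0 line(s) (total 0); column heights now [0 5 5 0 0], max=5
Drop 3: L rot1 at col 0 lands with bottom-row=5; cleared 0 line(s) (total 0); column heights now [8 6 5 0 0], max=8
Drop 4: S rot0 at col 0 lands with bottom-row=8; cleared 0 line(s) (total 0); column heights now [9 10 10 0 0], max=10
Drop 5: O rot0 at col 2 lands with bottom-row=10; cleared 0 line(s) (total 0); column heights now [9 10 12 12 0], max=12

Answer: 9 10 12 12 0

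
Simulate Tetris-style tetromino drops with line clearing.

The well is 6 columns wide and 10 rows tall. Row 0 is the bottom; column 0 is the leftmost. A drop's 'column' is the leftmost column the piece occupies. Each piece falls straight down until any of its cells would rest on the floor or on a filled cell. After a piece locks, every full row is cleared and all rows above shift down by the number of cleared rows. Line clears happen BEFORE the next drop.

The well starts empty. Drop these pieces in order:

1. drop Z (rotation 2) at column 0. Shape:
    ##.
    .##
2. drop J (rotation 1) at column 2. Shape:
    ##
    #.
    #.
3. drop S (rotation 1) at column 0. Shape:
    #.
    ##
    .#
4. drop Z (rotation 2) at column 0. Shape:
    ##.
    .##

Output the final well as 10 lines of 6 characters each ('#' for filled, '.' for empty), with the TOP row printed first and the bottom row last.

Drop 1: Z rot2 at col 0 lands with bottom-row=0; cleared 0 line(s) (total 0); column heights now [2 2 1 0 0 0], max=2
Drop 2: J rot1 at col 2 lands with bottom-row=1; cleared 0 line(s) (total 0); column heights now [2 2 4 4 0 0], max=4
Drop 3: S rot1 at col 0 lands with bottom-row=2; cleared 0 line(s) (total 0); column heights now [5 4 4 4 0 0], max=5
Drop 4: Z rot2 at col 0 lands with bottom-row=4; cleared 0 line(s) (total 0); column heights now [6 6 5 4 0 0], max=6

Answer: ......
......
......
......
##....
###...
####..
.##...
###...
.##...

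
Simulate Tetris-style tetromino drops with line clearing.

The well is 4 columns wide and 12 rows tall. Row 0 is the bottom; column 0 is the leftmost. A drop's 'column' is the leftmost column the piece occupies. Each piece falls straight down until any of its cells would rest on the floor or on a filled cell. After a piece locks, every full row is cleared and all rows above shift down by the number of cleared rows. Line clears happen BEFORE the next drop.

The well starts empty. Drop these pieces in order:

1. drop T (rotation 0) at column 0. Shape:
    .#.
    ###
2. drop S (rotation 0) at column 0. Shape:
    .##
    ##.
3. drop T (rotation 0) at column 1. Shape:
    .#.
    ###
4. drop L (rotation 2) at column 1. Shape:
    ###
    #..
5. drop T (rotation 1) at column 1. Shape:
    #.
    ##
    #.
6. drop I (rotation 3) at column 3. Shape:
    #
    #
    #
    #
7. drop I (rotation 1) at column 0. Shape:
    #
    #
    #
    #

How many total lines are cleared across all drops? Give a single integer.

Answer: 2

Derivation:
Drop 1: T rot0 at col 0 lands with bottom-row=0; cleared 0 line(s) (total 0); column heights now [1 2 1 0], max=2
Drop 2: S rot0 at col 0 lands with bottom-row=2; cleared 0 line(s) (total 0); column heights now [3 4 4 0], max=4
Drop 3: T rot0 at col 1 lands with bottom-row=4; cleared 0 line(s) (total 0); column heights now [3 5 6 5], max=6
Drop 4: L rot2 at col 1 lands with bottom-row=5; cleared 0 line(s) (total 0); column heights now [3 7 7 7], max=7
Drop 5: T rot1 at col 1 lands with bottom-row=7; cleared 0 line(s) (total 0); column heights now [3 10 9 7], max=10
Drop 6: I rot3 at col 3 lands with bottom-row=7; cleared 0 line(s) (total 0); column heights now [3 10 9 11], max=11
Drop 7: I rot1 at col 0 lands with bottom-row=3; cleared 2 line(s) (total 2); column heights now [5 8 7 9], max=9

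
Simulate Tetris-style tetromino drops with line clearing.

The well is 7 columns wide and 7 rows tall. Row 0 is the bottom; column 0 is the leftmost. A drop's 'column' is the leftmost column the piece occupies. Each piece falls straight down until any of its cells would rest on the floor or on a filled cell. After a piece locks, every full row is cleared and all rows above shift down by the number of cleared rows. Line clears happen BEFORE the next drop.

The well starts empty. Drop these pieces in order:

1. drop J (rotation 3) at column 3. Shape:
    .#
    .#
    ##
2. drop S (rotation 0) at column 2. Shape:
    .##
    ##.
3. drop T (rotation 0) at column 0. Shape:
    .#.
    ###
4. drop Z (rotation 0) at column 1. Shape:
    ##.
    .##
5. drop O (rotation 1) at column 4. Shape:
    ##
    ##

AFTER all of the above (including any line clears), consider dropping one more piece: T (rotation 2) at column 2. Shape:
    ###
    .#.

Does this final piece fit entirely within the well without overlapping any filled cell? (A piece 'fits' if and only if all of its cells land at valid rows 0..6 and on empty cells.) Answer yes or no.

Drop 1: J rot3 at col 3 lands with bottom-row=0; cleared 0 line(s) (total 0); column heights now [0 0 0 1 3 0 0], max=3
Drop 2: S rot0 at col 2 lands with bottom-row=2; cleared 0 line(s) (total 0); column heights now [0 0 3 4 4 0 0], max=4
Drop 3: T rot0 at col 0 lands with bottom-row=3; cleared 0 line(s) (total 0); column heights now [4 5 4 4 4 0 0], max=5
Drop 4: Z rot0 at col 1 lands with bottom-row=4; cleared 0 line(s) (total 0); column heights now [4 6 6 5 4 0 0], max=6
Drop 5: O rot1 at col 4 lands with bottom-row=4; cleared 0 line(s) (total 0); column heights now [4 6 6 5 6 6 0], max=6
Test piece T rot2 at col 2 (width 3): heights before test = [4 6 6 5 6 6 0]; fits = True

Answer: yes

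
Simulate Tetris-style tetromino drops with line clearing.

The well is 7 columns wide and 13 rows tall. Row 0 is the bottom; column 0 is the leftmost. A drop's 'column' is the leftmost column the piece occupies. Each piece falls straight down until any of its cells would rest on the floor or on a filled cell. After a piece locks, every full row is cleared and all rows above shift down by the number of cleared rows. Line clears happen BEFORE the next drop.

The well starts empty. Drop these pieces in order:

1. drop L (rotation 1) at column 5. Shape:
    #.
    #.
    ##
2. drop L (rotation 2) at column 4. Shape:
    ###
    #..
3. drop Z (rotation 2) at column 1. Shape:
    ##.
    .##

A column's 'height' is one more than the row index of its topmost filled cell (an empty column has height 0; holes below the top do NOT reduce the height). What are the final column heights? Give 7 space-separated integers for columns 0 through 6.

Drop 1: L rot1 at col 5 lands with bottom-row=0; cleared 0 line(s) (total 0); column heights now [0 0 0 0 0 3 1], max=3
Drop 2: L rot2 at col 4 lands with bottom-row=2; cleared 0 line(s) (total 0); column heights now [0 0 0 0 4 4 4], max=4
Drop 3: Z rot2 at col 1 lands with bottom-row=0; cleared 0 line(s) (total 0); column heights now [0 2 2 1 4 4 4], max=4

Answer: 0 2 2 1 4 4 4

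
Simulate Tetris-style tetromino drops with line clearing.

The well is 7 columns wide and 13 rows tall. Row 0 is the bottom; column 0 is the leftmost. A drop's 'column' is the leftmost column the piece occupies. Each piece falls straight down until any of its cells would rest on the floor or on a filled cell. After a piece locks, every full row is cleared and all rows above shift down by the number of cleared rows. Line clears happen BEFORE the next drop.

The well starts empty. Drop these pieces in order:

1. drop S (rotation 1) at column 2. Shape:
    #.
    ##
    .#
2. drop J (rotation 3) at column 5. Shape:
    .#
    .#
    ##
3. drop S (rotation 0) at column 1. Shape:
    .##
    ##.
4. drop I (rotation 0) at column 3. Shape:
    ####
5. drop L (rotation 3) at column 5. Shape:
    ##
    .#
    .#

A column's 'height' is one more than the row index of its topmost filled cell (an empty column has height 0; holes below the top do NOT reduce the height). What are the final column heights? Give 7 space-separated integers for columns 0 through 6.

Answer: 0 4 5 6 6 9 9

Derivation:
Drop 1: S rot1 at col 2 lands with bottom-row=0; cleared 0 line(s) (total 0); column heights now [0 0 3 2 0 0 0], max=3
Drop 2: J rot3 at col 5 lands with bottom-row=0; cleared 0 line(s) (total 0); column heights now [0 0 3 2 0 1 3], max=3
Drop 3: S rot0 at col 1 lands with bottom-row=3; cleared 0 line(s) (total 0); column heights now [0 4 5 5 0 1 3], max=5
Drop 4: I rot0 at col 3 lands with bottom-row=5; cleared 0 line(s) (total 0); column heights now [0 4 5 6 6 6 6], max=6
Drop 5: L rot3 at col 5 lands with bottom-row=6; cleared 0 line(s) (total 0); column heights now [0 4 5 6 6 9 9], max=9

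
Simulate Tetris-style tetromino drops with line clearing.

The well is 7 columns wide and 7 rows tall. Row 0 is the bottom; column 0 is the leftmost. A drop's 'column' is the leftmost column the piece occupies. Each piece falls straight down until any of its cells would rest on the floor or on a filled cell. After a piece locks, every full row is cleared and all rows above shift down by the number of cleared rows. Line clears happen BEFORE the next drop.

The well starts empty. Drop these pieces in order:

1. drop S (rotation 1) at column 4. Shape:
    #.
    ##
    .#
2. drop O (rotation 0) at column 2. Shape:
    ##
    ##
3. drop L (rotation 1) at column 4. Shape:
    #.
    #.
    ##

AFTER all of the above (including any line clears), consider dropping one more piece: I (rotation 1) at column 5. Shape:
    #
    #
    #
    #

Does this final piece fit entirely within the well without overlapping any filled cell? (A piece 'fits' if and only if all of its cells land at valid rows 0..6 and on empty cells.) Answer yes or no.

Answer: no

Derivation:
Drop 1: S rot1 at col 4 lands with bottom-row=0; cleared 0 line(s) (total 0); column heights now [0 0 0 0 3 2 0], max=3
Drop 2: O rot0 at col 2 lands with bottom-row=0; cleared 0 line(s) (total 0); column heights now [0 0 2 2 3 2 0], max=3
Drop 3: L rot1 at col 4 lands with bottom-row=3; cleared 0 line(s) (total 0); column heights now [0 0 2 2 6 4 0], max=6
Test piece I rot1 at col 5 (width 1): heights before test = [0 0 2 2 6 4 0]; fits = False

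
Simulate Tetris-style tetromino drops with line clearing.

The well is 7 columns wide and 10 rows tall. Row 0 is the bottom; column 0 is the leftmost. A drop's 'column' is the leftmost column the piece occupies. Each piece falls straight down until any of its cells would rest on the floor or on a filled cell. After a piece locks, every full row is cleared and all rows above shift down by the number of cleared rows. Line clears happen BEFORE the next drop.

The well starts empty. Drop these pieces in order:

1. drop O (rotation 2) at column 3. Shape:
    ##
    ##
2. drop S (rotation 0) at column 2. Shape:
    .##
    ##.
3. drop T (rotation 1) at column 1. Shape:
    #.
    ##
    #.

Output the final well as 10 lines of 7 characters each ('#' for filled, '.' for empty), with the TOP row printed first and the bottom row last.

Answer: .......
.......
.......
.......
.......
.#.....
.####..
.###...
...##..
...##..

Derivation:
Drop 1: O rot2 at col 3 lands with bottom-row=0; cleared 0 line(s) (total 0); column heights now [0 0 0 2 2 0 0], max=2
Drop 2: S rot0 at col 2 lands with bottom-row=2; cleared 0 line(s) (total 0); column heights now [0 0 3 4 4 0 0], max=4
Drop 3: T rot1 at col 1 lands with bottom-row=2; cleared 0 line(s) (total 0); column heights now [0 5 4 4 4 0 0], max=5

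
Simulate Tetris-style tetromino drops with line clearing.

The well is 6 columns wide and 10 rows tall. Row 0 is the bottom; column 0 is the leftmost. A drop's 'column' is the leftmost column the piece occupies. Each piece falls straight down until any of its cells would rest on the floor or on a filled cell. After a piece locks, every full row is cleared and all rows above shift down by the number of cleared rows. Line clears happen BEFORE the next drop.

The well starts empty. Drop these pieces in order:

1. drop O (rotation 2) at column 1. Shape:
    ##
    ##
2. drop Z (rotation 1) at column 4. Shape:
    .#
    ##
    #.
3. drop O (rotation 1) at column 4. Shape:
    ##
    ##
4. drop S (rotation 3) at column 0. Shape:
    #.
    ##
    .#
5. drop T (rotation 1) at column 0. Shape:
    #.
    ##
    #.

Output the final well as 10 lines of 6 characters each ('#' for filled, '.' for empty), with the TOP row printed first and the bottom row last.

Answer: ......
......
#.....
##....
#.....
#...##
##..##
.#...#
.##.##
.##.#.

Derivation:
Drop 1: O rot2 at col 1 lands with bottom-row=0; cleared 0 line(s) (total 0); column heights now [0 2 2 0 0 0], max=2
Drop 2: Z rot1 at col 4 lands with bottom-row=0; cleared 0 line(s) (total 0); column heights now [0 2 2 0 2 3], max=3
Drop 3: O rot1 at col 4 lands with bottom-row=3; cleared 0 line(s) (total 0); column heights now [0 2 2 0 5 5], max=5
Drop 4: S rot3 at col 0 lands with bottom-row=2; cleared 0 line(s) (total 0); column heights now [5 4 2 0 5 5], max=5
Drop 5: T rot1 at col 0 lands with bottom-row=5; cleared 0 line(s) (total 0); column heights now [8 7 2 0 5 5], max=8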